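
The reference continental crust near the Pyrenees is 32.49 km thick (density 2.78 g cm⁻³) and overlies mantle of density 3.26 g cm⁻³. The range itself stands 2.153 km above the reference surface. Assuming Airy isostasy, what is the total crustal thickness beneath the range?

Root depth r = h ρ_c / (ρ_m − ρ_c) = 2.153 km × 2.78 / 0.48 = 12.47 km.
Total thickness = T + h + r = 32.49 km + 2.153 km + 12.47 km = 47.1 km.

47.1 km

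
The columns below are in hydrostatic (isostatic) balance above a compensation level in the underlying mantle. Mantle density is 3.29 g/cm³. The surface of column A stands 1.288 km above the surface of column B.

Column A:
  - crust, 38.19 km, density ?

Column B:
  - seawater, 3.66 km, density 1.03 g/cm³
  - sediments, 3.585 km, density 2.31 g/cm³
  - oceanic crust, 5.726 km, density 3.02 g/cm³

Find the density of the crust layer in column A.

2.83 g/cm³

Take the compensation level at the base of the deeper column (depth z_c below the surface of column A) and equate Σ ρ_i t_i down to z_c; mantle fills any gap and the z_c terms cancel.
Column A: 38.19×ρ + (z_c − 38.19)×3.29
Column B: 1.288×0 + 3.66×1.03 + 3.585×2.31 + 5.726×3.02 + (z_c − 1.288 − 12.971)×3.29
The z_c×3.29 term appears on both sides and cancels. Collect the known terms of each column as K = Σ(ρt)_known − 3.29 × (depth of known layers): K_A = 0 − 3.29×38.19 = −125.6451; K_B = 29.34367 − 3.29×(1.288 + 12.971) = −17.56844.
Balance: K_A + 38.19×ρ = K_B, so ρ = (K_B − K_A)/38.19 = 108.077/38.19 = 2.83 g/cm³.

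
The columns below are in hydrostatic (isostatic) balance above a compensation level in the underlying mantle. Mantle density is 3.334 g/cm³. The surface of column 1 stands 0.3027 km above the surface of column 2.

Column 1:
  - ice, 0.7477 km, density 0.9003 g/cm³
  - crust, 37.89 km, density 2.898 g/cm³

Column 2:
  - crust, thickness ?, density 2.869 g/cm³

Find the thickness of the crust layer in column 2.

37.3 km

Take the compensation level at the base of the deeper column (depth z_c below the surface of column 1) and equate Σ ρ_i t_i down to z_c; mantle fills any gap and the z_c terms cancel.
Column 1: 0.7477×0.9003 + 37.89×2.898 + (z_c − 38.6377)×3.334
Column 2: 0.3027×0 + x×2.869 + (z_c − 0.3027 − 0 − x)×3.334
The z_c×3.334 term appears on both sides and cancels. Collect the known terms of each column as K = Σ(ρt)_known − 3.334 × (depth of known layers): K_1 = 110.478374 − 3.334×38.6377 = −18.3397175; K_2 = 0 − 3.334×(0.3027 + 0) = −1.0092018.
Balance: K_1 = K_2 − x×(3.334 − 2.869), so x = (K_2 − K_1)/(3.334 − 2.869) = 17.3305/0.465 = 37.3 km.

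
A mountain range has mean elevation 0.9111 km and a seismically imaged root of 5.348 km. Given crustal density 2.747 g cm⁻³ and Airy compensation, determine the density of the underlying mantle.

3.21 g cm⁻³

Airy balance: ρ_c h = (ρ_m − ρ_c) r → ρ_m = ρ_c (1 + h/r).
ρ_m = 2.747 × (1 + 0.9111 km/5.348 km) = 3.21 g cm⁻³.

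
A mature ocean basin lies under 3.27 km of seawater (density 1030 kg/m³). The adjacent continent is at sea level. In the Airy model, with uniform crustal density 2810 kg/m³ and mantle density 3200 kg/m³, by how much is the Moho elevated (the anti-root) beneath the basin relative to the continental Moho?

Equating mass per unit area of the two columns: replacing crust with seawater at the top is compensated by replacing crust with mantle at the base: d (ρ_c − ρ_w) = a (ρ_m − ρ_c).
a = d (ρ_c − ρ_w)/(ρ_m − ρ_c) = 3.27 km × 1780/390 = 14.9 km.

14.9 km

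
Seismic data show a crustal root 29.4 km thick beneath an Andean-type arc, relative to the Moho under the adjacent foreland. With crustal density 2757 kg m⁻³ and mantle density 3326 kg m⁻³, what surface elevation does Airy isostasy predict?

Balancing pressure at the compensation depth: ρ_c h = (ρ_m − ρ_c) r.
h = r (ρ_m − ρ_c) / ρ_c = 29.4 km × (3326 − 2757) / 2757 = 6.07 km.

6.07 km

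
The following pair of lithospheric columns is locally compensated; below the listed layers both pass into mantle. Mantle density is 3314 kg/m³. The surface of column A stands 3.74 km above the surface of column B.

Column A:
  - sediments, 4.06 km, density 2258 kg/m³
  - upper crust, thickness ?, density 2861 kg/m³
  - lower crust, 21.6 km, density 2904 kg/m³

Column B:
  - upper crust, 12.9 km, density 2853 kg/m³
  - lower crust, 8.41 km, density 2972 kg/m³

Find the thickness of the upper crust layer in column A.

Take the compensation level at the base of the deeper column (depth z_c below the surface of column A) and equate Σ ρ_i t_i down to z_c; mantle fills any gap and the z_c terms cancel.
Column A: 4.06×2258 + x×2861 + 21.6×2904 + (z_c − 25.66 − x)×3314
Column B: 3.74×0 + 12.9×2853 + 8.41×2972 + (z_c − 3.74 − 21.31)×3314
The z_c×3314 term appears on both sides and cancels. Collect the known terms of each column as K = Σ(ρt)_known − 3314 × (depth of known layers): K_A = 71893.88 − 3314×25.66 = −13143.36; K_B = 61798.22 − 3314×(3.74 + 21.31) = −21217.48.
Balance: K_A − x×(3314 − 2861) = K_B, so x = (K_A − K_B)/(3314 − 2861) = 8074.12/453 = 17.8 km.

17.8 km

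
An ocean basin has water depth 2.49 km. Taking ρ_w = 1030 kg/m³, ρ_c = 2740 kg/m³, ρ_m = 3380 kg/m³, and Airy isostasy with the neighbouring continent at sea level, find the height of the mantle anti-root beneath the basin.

In Airy isostatic equilibrium: replacing crust with seawater at the top is compensated by replacing crust with mantle at the base: d (ρ_c − ρ_w) = a (ρ_m − ρ_c).
a = d (ρ_c − ρ_w)/(ρ_m − ρ_c) = 2.49 km × 1710/640 = 6.65 km.

6.65 km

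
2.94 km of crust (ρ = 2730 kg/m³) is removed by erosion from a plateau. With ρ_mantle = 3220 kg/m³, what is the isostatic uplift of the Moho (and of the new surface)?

2.49 km

Unloading: uplift u = e ρ_c/ρ_m = 2.94 km × 2730/3220 = 2.49 km.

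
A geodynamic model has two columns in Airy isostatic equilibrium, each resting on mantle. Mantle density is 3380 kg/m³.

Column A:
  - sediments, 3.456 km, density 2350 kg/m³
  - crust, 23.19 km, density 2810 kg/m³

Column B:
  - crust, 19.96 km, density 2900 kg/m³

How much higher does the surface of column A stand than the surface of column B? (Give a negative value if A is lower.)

2.13 km

For any compensation level in the mantle, the mantle terms cancel and isostasy reduces to e = (Σt_A − Σt_B) − (Σ(ρt)_A − Σ(ρt)_B) / ρ_m.
Σt_A = 26.646 km; Σt_B = 19.96 km; Σ(ρt)_A = 73285.5; Σ(ρt)_B = 57884 (in km·kg/m³).
e = (26.646 − 19.96) − (73285.5 − 57884) / 3380 = 2.13 km.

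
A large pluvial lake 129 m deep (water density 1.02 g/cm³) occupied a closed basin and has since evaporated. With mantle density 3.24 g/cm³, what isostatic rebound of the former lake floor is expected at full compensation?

40.6 m

u = d ρ_w/ρ_m = 129 m × 1.02/3.24 = 40.6 m.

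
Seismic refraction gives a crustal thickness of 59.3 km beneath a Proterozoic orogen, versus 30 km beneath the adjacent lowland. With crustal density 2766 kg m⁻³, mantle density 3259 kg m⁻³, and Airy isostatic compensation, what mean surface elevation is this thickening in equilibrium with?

Excess crust Δ = 59.3 km − 30 km = 29.3 km, split between elevation h and root r with h + r = Δ.
Airy balance ρ_c h = (ρ_m − ρ_c) r gives r = h ρ_c/(ρ_m − ρ_c), so h (1 + ρ_c/(ρ_m − ρ_c)) = Δ, i.e. h = Δ (ρ_m − ρ_c)/ρ_m.
h = 29.3 km × 493/3259 = 4.43 km.

4.43 km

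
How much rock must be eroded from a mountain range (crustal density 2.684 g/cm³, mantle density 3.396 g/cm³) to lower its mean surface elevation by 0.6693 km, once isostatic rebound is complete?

3.19 km

Net drop Δ = e − u = e − e ρ_c/ρ_m = e (ρ_m − ρ_c)/ρ_m.
e = Δ ρ_m/(ρ_m − ρ_c) = 0.6693 km × 3.396/0.712 = 3.19 km.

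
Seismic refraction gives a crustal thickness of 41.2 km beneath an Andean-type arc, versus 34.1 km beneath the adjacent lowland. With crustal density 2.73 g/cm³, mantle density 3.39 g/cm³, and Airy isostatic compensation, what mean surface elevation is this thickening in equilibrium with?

1.38 km

Excess crust Δ = 41.2 km − 34.1 km = 7.1 km, split between elevation h and root r with h + r = Δ.
Airy balance ρ_c h = (ρ_m − ρ_c) r gives r = h ρ_c/(ρ_m − ρ_c), so h (1 + ρ_c/(ρ_m − ρ_c)) = Δ, i.e. h = Δ (ρ_m − ρ_c)/ρ_m.
h = 7.1 km × 0.66/3.39 = 1.38 km.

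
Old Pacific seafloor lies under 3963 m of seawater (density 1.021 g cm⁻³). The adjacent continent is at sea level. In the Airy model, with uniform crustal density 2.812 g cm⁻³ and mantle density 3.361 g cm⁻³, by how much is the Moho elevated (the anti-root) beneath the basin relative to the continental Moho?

Isostatic balance requires: replacing crust with seawater at the top is compensated by replacing crust with mantle at the base: d (ρ_c − ρ_w) = a (ρ_m − ρ_c).
a = d (ρ_c − ρ_w)/(ρ_m − ρ_c) = 3963 m × 1.791/0.549 = 12900 m.

12900 m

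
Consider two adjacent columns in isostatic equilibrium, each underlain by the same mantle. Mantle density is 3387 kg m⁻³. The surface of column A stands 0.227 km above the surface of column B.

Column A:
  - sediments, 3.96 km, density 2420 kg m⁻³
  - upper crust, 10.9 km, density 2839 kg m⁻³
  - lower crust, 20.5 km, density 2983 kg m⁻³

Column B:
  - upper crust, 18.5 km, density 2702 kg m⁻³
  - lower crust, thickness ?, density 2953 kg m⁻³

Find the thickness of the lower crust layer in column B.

10.7 km

Take the compensation level at the base of the deeper column (depth z_c below the surface of column A) and equate Σ ρ_i t_i down to z_c; mantle fills any gap and the z_c terms cancel.
Column A: 3.96×2420 + 10.9×2839 + 20.5×2983 + (z_c − 35.36)×3387
Column B: 0.227×0 + 18.5×2702 + x×2953 + (z_c − 0.227 − 18.5 − x)×3387
The z_c×3387 term appears on both sides and cancels. Collect the known terms of each column as K = Σ(ρt)_known − 3387 × (depth of known layers): K_A = 101679.8 − 3387×35.36 = −18084.52; K_B = 49987 − 3387×(0.227 + 18.5) = −13441.349.
Balance: K_A = K_B − x×(3387 − 2953), so x = (K_B − K_A)/(3387 − 2953) = 4643.17/434 = 10.7 km.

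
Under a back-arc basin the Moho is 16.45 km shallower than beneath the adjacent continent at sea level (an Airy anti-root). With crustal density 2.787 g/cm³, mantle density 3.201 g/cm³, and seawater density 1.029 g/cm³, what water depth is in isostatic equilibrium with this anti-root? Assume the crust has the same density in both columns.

Replacing a thickness d of crust by seawater at the top must be balanced by replacing crust with mantle at the base: d (ρ_c − ρ_w) = a (ρ_m − ρ_c).
d = a (ρ_m − ρ_c)/(ρ_c − ρ_w) = 16.45 km × 0.414/1.758 = 3.87 km.

3.87 km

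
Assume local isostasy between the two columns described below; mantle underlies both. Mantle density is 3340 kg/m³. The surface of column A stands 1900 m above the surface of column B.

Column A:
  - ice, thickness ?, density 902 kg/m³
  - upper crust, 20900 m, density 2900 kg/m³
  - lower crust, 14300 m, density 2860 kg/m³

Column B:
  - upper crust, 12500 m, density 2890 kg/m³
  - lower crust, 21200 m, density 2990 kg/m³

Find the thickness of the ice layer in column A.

Take the compensation level at the base of the deeper column (depth z_c below the surface of column A) and equate Σ ρ_i t_i down to z_c; mantle fills any gap and the z_c terms cancel.
Column A: x×902 + 20900×2900 + 14300×2860 + (z_c − 35200 − x)×3340
Column B: 1900×0 + 12500×2890 + 21200×2990 + (z_c − 1900 − 33700)×3340
The z_c×3340 term appears on both sides and cancels. Collect the known terms of each column as K = Σ(ρt)_known − 3340 × (depth of known layers): K_A = 101508000 − 3340×35200 = −16060000; K_B = 99513000 − 3340×(1900 + 33700) = −19391000.
Balance: K_A − x×(3340 − 902) = K_B, so x = (K_A − K_B)/(3340 − 902) = 3331000/2438 = 1370 m.

1370 m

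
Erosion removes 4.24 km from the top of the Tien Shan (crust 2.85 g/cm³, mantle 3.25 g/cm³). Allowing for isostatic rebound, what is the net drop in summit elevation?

Rebound u = e ρ_c/ρ_m = 4.24 km × 2.85/3.25 = 3.718 km.
Net surface drop = e − u = 4.24 km − 3.718 km = e (ρ_m − ρ_c)/ρ_m = 0.522 km.

0.522 km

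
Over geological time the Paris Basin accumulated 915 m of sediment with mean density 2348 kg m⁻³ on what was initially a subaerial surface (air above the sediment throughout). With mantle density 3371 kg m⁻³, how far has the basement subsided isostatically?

637 m

Subaerial load: s = t ρ_sed / ρ_m = 915 m × 2348/3371 = 637 m.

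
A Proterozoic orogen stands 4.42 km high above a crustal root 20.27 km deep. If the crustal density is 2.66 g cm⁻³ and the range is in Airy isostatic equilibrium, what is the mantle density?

Airy balance: ρ_c h = (ρ_m − ρ_c) r → ρ_m = ρ_c (1 + h/r).
ρ_m = 2.66 × (1 + 4.42 km/20.27 km) = 3.24 g cm⁻³.

3.24 g cm⁻³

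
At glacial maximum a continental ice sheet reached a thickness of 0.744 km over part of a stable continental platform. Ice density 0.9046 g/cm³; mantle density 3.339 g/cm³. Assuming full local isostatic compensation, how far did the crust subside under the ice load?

0.202 km

For local isostatic compensation: the ice load ρ_ice t is balanced by mantle displaced below, ρ_m s.
s = t ρ_ice / ρ_m = 0.744 km × 0.9046/3.339 = 0.202 km.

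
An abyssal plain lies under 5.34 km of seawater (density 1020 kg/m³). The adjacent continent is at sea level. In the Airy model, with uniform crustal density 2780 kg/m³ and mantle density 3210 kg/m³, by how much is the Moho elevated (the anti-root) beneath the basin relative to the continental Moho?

Balancing pressure at the compensation depth: replacing crust with seawater at the top is compensated by replacing crust with mantle at the base: d (ρ_c − ρ_w) = a (ρ_m − ρ_c).
a = d (ρ_c − ρ_w)/(ρ_m − ρ_c) = 5.34 km × 1760/430 = 21.9 km.

21.9 km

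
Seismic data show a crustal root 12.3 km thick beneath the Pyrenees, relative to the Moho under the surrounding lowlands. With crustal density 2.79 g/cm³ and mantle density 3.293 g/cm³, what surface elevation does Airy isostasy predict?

2.22 km

In Airy isostatic equilibrium: ρ_c h = (ρ_m − ρ_c) r.
h = r (ρ_m − ρ_c) / ρ_c = 12.3 km × (3.293 − 2.79) / 2.79 = 2.22 km.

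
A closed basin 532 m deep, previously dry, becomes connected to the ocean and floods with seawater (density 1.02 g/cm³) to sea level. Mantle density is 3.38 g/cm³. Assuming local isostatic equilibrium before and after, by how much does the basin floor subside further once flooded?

After flooding the water column is d + s deep. Its weight must equal the weight of mantle displaced by the extra subsidence s: (d + s) ρ_w = s ρ_m.
s = d ρ_w / (ρ_m − ρ_w) = 532 m × 1.02/(3.38 − 1.02) = 230 m.

230 m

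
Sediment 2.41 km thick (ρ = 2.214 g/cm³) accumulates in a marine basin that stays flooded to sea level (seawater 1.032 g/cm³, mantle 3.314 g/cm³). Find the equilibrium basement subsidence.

Submarine loading: the sediment displaces seawater, and the subsidence is in turn flooded, so s (ρ_m − ρ_w) = t (ρ_sed − ρ_w).
s = 2.41 km × (2.214 − 1.032) / (3.314 − 1.032) = 1.25 km.

1.25 km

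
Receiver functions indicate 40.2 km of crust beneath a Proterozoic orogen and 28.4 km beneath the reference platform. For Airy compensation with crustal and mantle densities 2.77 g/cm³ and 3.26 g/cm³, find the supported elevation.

Excess crust Δ = 40.2 km − 28.4 km = 11.8 km, split between elevation h and root r with h + r = Δ.
Airy balance ρ_c h = (ρ_m − ρ_c) r gives r = h ρ_c/(ρ_m − ρ_c), so h (1 + ρ_c/(ρ_m − ρ_c)) = Δ, i.e. h = Δ (ρ_m − ρ_c)/ρ_m.
h = 11.8 km × 0.49/3.26 = 1.77 km.

1.77 km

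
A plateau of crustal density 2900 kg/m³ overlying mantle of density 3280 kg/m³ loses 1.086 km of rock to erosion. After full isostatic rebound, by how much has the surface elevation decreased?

0.126 km

Rebound u = e ρ_c/ρ_m = 1.086 km × 2900/3280 = 0.9602 km.
Net surface drop = e − u = 1.086 km − 0.9602 km = e (ρ_m − ρ_c)/ρ_m = 0.126 km.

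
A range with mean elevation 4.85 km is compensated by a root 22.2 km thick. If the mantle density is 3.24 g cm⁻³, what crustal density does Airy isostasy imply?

2.66 g cm⁻³

ρ_c h = (ρ_m − ρ_c) r → ρ_c (h + r) = ρ_m r → ρ_c = ρ_m r / (h + r).
ρ_c = 3.24 × 22.2 km / (4.85 km + 22.2 km) = 2.66 g cm⁻³.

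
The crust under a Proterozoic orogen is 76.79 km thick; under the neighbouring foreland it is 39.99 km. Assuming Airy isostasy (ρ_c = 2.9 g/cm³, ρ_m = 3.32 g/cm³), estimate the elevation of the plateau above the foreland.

4.66 km

Excess crust Δ = 76.79 km − 39.99 km = 36.8 km, split between elevation h and root r with h + r = Δ.
Airy balance ρ_c h = (ρ_m − ρ_c) r gives r = h ρ_c/(ρ_m − ρ_c), so h (1 + ρ_c/(ρ_m − ρ_c)) = Δ, i.e. h = Δ (ρ_m − ρ_c)/ρ_m.
h = 36.8 km × 0.42/3.32 = 4.66 km.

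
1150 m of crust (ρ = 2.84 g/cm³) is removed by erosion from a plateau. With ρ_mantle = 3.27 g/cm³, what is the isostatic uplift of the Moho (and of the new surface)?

999 m

Unloading: uplift u = e ρ_c/ρ_m = 1150 m × 2.84/3.27 = 999 m.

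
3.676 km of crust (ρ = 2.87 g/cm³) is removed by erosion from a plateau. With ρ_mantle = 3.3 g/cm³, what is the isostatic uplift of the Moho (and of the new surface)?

3.2 km

Unloading: uplift u = e ρ_c/ρ_m = 3.676 km × 2.87/3.3 = 3.2 km.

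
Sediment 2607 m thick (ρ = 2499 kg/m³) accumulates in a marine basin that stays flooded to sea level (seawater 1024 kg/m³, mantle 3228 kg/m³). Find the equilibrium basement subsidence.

Submarine loading: the sediment displaces seawater, and the subsidence is in turn flooded, so s (ρ_m − ρ_w) = t (ρ_sed − ρ_w).
s = 2607 m × (2499 − 1024) / (3228 − 1024) = 1740 m.

1740 m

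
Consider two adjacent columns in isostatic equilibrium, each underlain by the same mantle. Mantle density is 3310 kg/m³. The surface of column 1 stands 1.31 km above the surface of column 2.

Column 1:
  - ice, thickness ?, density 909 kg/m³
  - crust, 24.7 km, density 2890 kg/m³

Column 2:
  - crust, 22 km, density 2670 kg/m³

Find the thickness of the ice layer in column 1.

3.35 km

Take the compensation level at the base of the deeper column (depth z_c below the surface of column 1) and equate Σ ρ_i t_i down to z_c; mantle fills any gap and the z_c terms cancel.
Column 1: x×909 + 24.7×2890 + (z_c − 24.7 − x)×3310
Column 2: 1.31×0 + 22×2670 + (z_c − 1.31 − 22)×3310
The z_c×3310 term appears on both sides and cancels. Collect the known terms of each column as K = Σ(ρt)_known − 3310 × (depth of known layers): K_1 = 71383 − 3310×24.7 = −10374; K_2 = 58740 − 3310×(1.31 + 22) = −18416.1.
Balance: K_1 − x×(3310 − 909) = K_2, so x = (K_1 − K_2)/(3310 − 909) = 8042.1/2401 = 3.35 km.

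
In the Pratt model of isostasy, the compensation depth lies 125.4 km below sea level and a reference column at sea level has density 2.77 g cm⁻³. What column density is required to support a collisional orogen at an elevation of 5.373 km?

Pratt balance: ρ_ref D = ρ (D + h).
ρ = ρ_ref D/(D + h) = 2.77 × 125.4 km/(125.4 km + 5.373 km) = 2.66 g cm⁻³.

2.66 g cm⁻³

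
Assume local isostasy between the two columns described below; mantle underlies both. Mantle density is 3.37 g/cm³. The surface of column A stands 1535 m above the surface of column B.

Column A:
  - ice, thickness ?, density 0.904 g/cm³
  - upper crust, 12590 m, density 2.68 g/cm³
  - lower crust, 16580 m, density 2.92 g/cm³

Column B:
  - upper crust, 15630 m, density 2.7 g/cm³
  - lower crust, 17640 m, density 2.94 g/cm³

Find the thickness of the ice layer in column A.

Take the compensation level at the base of the deeper column (depth z_c below the surface of column A) and equate Σ ρ_i t_i down to z_c; mantle fills any gap and the z_c terms cancel.
Column A: x×0.904 + 12590×2.68 + 16580×2.92 + (z_c − 29170 − x)×3.37
Column B: 1535×0 + 15630×2.7 + 17640×2.94 + (z_c − 1535 − 33270)×3.37
The z_c×3.37 term appears on both sides and cancels. Collect the known terms of each column as K = Σ(ρt)_known − 3.37 × (depth of known layers): K_A = 82154.8 − 3.37×29170 = −16148.1; K_B = 94062.6 − 3.37×(1535 + 33270) = −23230.25.
Balance: K_A − x×(3.37 − 0.904) = K_B, so x = (K_A − K_B)/(3.37 − 0.904) = 7082.15/2.466 = 2870 m.

2870 m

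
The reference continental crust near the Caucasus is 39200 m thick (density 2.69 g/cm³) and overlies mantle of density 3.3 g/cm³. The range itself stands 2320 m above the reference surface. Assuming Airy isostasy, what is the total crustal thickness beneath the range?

Root depth r = h ρ_c / (ρ_m − ρ_c) = 2320 m × 2.69 / 0.61 = 10230 m.
Total thickness = T + h + r = 39200 m + 2320 m + 10230 m = 51800 m.

51800 m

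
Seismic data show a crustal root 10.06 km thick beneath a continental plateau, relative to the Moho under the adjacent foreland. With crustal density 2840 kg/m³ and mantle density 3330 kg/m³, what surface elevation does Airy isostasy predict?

1.74 km

Equating mass per unit area of the two columns: ρ_c h = (ρ_m − ρ_c) r.
h = r (ρ_m − ρ_c) / ρ_c = 10.06 km × (3330 − 2840) / 2840 = 1.74 km.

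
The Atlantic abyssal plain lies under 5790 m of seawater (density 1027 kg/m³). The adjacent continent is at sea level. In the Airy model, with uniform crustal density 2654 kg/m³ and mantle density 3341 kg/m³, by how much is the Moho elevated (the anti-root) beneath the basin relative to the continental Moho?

13700 m

In Airy isostatic equilibrium: replacing crust with seawater at the top is compensated by replacing crust with mantle at the base: d (ρ_c − ρ_w) = a (ρ_m − ρ_c).
a = d (ρ_c − ρ_w)/(ρ_m − ρ_c) = 5790 m × 1627/687 = 13700 m.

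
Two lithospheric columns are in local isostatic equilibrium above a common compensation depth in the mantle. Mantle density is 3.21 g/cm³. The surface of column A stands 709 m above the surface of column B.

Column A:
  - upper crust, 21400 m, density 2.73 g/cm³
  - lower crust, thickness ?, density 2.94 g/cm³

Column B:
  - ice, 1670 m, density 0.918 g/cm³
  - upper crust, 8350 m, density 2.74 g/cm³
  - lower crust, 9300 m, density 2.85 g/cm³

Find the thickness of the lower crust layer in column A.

Take the compensation level at the base of the deeper column (depth z_c below the surface of column A) and equate Σ ρ_i t_i down to z_c; mantle fills any gap and the z_c terms cancel.
Column A: 21400×2.73 + x×2.94 + (z_c − 21400 − x)×3.21
Column B: 709×0 + 1670×0.918 + 8350×2.74 + 9300×2.85 + (z_c − 709 − 19320)×3.21
The z_c×3.21 term appears on both sides and cancels. Collect the known terms of each column as K = Σ(ρt)_known − 3.21 × (depth of known layers): K_A = 58422 − 3.21×21400 = −10272; K_B = 50917.06 − 3.21×(709 + 19320) = −13376.03.
Balance: K_A − x×(3.21 − 2.94) = K_B, so x = (K_A − K_B)/(3.21 − 2.94) = 3104.03/0.27 = 11500 m.

11500 m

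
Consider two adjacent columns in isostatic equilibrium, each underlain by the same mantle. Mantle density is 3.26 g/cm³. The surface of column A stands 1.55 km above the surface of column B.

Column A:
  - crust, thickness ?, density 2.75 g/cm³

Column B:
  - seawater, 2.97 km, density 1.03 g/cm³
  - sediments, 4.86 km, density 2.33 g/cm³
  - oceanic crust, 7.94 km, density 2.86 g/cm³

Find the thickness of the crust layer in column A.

Take the compensation level at the base of the deeper column (depth z_c below the surface of column A) and equate Σ ρ_i t_i down to z_c; mantle fills any gap and the z_c terms cancel.
Column A: x×2.75 + (z_c − 0 − x)×3.26
Column B: 1.55×0 + 2.97×1.03 + 4.86×2.33 + 7.94×2.86 + (z_c − 1.55 − 15.77)×3.26
The z_c×3.26 term appears on both sides and cancels. Collect the known terms of each column as K = Σ(ρt)_known − 3.26 × (depth of known layers): K_A = 0 − 3.26×0 = 0; K_B = 37.0913 − 3.26×(1.55 + 15.77) = −19.3719.
Balance: K_A − x×(3.26 − 2.75) = K_B, so x = (K_A − K_B)/(3.26 − 2.75) = 19.3719/0.51 = 38 km.

38 km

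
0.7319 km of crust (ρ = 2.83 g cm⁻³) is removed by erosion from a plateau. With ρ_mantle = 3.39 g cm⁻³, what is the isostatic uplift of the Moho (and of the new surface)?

0.611 km

Unloading: uplift u = e ρ_c/ρ_m = 0.7319 km × 2.83/3.39 = 0.611 km.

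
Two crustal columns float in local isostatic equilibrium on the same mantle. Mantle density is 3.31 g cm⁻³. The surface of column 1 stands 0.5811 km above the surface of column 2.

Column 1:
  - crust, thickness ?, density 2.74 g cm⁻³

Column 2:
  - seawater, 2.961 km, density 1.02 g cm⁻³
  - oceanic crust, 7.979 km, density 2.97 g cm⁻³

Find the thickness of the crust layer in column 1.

Take the compensation level at the base of the deeper column (depth z_c below the surface of column 1) and equate Σ ρ_i t_i down to z_c; mantle fills any gap and the z_c terms cancel.
Column 1: x×2.74 + (z_c − 0 − x)×3.31
Column 2: 0.5811×0 + 2.961×1.02 + 7.979×2.97 + (z_c − 0.5811 − 10.94)×3.31
The z_c×3.31 term appears on both sides and cancels. Collect the known terms of each column as K = Σ(ρt)_known − 3.31 × (depth of known layers): K_1 = 0 − 3.31×0 = 0; K_2 = 26.71785 − 3.31×(0.5811 + 10.94) = −11.416991.
Balance: K_1 − x×(3.31 − 2.74) = K_2, so x = (K_1 − K_2)/(3.31 − 2.74) = 11.417/0.57 = 20 km.

20 km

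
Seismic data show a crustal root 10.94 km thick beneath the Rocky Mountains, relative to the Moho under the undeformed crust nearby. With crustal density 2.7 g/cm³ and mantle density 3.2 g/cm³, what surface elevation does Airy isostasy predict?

Equating mass per unit area of the two columns: ρ_c h = (ρ_m − ρ_c) r.
h = r (ρ_m − ρ_c) / ρ_c = 10.94 km × (3.2 − 2.7) / 2.7 = 2.03 km.

2.03 km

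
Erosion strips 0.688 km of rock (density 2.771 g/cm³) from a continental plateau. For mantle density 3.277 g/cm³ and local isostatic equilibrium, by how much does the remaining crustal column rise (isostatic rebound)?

Unloading: uplift u = e ρ_c/ρ_m = 0.688 km × 2.771/3.277 = 0.582 km.

0.582 km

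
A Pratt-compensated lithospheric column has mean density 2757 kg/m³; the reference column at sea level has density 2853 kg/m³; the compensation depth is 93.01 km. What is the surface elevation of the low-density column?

3.24 km

ρ_ref D = ρ (D + h) → h = D (ρ_ref − ρ)/ρ.
h = 93.01 km × (2853 − 2757)/2757 = 3.24 km.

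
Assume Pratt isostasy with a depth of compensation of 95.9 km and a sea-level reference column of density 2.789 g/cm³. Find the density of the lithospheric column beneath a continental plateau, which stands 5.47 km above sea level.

2.64 g/cm³

Pratt balance: ρ_ref D = ρ (D + h).
ρ = ρ_ref D/(D + h) = 2.789 × 95.9 km/(95.9 km + 5.47 km) = 2.64 g/cm³.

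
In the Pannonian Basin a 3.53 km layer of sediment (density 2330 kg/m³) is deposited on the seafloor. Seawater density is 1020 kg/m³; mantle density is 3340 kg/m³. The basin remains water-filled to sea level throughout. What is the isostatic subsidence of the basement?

1.99 km

Submarine loading: the sediment displaces seawater, and the subsidence is in turn flooded, so s (ρ_m − ρ_w) = t (ρ_sed − ρ_w).
s = 3.53 km × (2330 − 1020) / (3340 − 1020) = 1.99 km.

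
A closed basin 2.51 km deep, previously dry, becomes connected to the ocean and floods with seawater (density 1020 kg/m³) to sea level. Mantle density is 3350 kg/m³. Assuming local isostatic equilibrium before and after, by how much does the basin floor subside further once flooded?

After flooding the water column is d + s deep. Its weight must equal the weight of mantle displaced by the extra subsidence s: (d + s) ρ_w = s ρ_m.
s = d ρ_w / (ρ_m − ρ_w) = 2.51 km × 1020/(3350 − 1020) = 1.1 km.

1.1 km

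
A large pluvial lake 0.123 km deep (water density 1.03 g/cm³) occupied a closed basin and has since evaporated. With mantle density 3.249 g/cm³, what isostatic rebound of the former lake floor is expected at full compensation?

0.039 km

u = d ρ_w/ρ_m = 0.123 km × 1.03/3.249 = 0.039 km.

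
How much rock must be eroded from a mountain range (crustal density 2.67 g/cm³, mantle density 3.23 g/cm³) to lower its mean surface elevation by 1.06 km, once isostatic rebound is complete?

6.11 km

Net drop Δ = e − u = e − e ρ_c/ρ_m = e (ρ_m − ρ_c)/ρ_m.
e = Δ ρ_m/(ρ_m − ρ_c) = 1.06 km × 3.23/0.56 = 6.11 km.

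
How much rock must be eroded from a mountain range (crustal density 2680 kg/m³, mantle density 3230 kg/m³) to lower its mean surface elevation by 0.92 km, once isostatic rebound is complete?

Net drop Δ = e − u = e − e ρ_c/ρ_m = e (ρ_m − ρ_c)/ρ_m.
e = Δ ρ_m/(ρ_m − ρ_c) = 0.92 km × 3230/550 = 5.4 km.

5.4 km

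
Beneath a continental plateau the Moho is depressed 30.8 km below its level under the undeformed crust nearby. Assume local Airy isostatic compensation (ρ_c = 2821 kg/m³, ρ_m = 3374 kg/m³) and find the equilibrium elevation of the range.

Balancing pressure at the compensation depth: ρ_c h = (ρ_m − ρ_c) r.
h = r (ρ_m − ρ_c) / ρ_c = 30.8 km × (3374 − 2821) / 2821 = 6.04 km.

6.04 km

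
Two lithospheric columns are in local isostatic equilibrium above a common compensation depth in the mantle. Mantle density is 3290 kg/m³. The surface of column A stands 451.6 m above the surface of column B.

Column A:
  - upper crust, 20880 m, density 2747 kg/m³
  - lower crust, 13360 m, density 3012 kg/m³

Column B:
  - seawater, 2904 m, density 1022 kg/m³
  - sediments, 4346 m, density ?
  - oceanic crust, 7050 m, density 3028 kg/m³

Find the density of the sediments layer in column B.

Take the compensation level at the base of the deeper column (depth z_c below the surface of column A) and equate Σ ρ_i t_i down to z_c; mantle fills any gap and the z_c terms cancel.
Column A: 20880×2747 + 13360×3012 + (z_c − 34240)×3290
Column B: 451.6×0 + 2904×1022 + 4346×ρ + 7050×3028 + (z_c − 451.6 − 14300)×3290
The z_c×3290 term appears on both sides and cancels. Collect the known terms of each column as K = Σ(ρt)_known − 3290 × (depth of known layers): K_A = 97597680 − 3290×34240 = −15051920; K_B = 24315288 − 3290×(451.6 + 14300) = −24217476.
Balance: K_A = K_B + 4346×ρ, so ρ = (K_A − K_B)/4346 = 9165560/4346 = 2110 kg/m³.

2110 kg/m³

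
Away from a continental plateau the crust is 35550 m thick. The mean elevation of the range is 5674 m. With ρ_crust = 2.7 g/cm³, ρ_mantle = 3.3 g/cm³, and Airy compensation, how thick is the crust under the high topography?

66800 m

Root depth r = h ρ_c / (ρ_m − ρ_c) = 5674 m × 2.7 / 0.6 = 25530 m.
Total thickness = T + h + r = 35550 m + 5674 m + 25530 m = 66800 m.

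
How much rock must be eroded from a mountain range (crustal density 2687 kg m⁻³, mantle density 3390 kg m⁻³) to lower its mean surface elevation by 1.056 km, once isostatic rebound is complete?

Net drop Δ = e − u = e − e ρ_c/ρ_m = e (ρ_m − ρ_c)/ρ_m.
e = Δ ρ_m/(ρ_m − ρ_c) = 1.056 km × 3390/703 = 5.09 km.

5.09 km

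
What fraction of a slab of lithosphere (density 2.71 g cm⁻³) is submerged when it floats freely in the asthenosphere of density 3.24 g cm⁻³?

0.836

Submerged fraction = ρ_obj/ρ_fluid = 2.71/3.24 = 0.836.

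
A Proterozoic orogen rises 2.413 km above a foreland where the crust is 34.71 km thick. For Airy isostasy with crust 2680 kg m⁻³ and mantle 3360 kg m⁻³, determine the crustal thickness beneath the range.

Root depth r = h ρ_c / (ρ_m − ρ_c) = 2.413 km × 2680 / 680 = 9.51 km.
Total thickness = T + h + r = 34.71 km + 2.413 km + 9.51 km = 46.6 km.

46.6 km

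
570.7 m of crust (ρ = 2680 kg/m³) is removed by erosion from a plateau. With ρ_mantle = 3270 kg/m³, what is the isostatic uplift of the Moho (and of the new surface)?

Unloading: uplift u = e ρ_c/ρ_m = 570.7 m × 2680/3270 = 468 m.

468 m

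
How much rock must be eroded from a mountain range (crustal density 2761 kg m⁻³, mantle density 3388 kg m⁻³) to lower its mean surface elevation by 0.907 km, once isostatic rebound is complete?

4.9 km

Net drop Δ = e − u = e − e ρ_c/ρ_m = e (ρ_m − ρ_c)/ρ_m.
e = Δ ρ_m/(ρ_m − ρ_c) = 0.907 km × 3388/627 = 4.9 km.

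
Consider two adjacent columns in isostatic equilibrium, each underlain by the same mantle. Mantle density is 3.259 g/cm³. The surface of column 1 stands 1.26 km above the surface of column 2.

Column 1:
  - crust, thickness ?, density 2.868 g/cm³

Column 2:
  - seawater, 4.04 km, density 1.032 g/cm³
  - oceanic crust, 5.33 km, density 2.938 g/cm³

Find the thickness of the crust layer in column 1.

37.9 km

Take the compensation level at the base of the deeper column (depth z_c below the surface of column 1) and equate Σ ρ_i t_i down to z_c; mantle fills any gap and the z_c terms cancel.
Column 1: x×2.868 + (z_c − 0 − x)×3.259
Column 2: 1.26×0 + 4.04×1.032 + 5.33×2.938 + (z_c − 1.26 − 9.37)×3.259
The z_c×3.259 term appears on both sides and cancels. Collect the known terms of each column as K = Σ(ρt)_known − 3.259 × (depth of known layers): K_1 = 0 − 3.259×0 = 0; K_2 = 19.82882 − 3.259×(1.26 + 9.37) = −14.81435.
Balance: K_1 − x×(3.259 − 2.868) = K_2, so x = (K_1 − K_2)/(3.259 − 2.868) = 14.8143/0.391 = 37.9 km.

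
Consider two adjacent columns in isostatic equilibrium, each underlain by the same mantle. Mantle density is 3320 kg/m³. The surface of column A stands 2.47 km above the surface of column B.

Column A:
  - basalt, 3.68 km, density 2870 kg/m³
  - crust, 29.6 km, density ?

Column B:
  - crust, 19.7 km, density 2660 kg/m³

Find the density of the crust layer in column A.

2660 kg/m³

Take the compensation level at the base of the deeper column (depth z_c below the surface of column A) and equate Σ ρ_i t_i down to z_c; mantle fills any gap and the z_c terms cancel.
Column A: 3.68×2870 + 29.6×ρ + (z_c − 33.28)×3320
Column B: 2.47×0 + 19.7×2660 + (z_c − 2.47 − 19.7)×3320
The z_c×3320 term appears on both sides and cancels. Collect the known terms of each column as K = Σ(ρt)_known − 3320 × (depth of known layers): K_A = 10561.6 − 3320×33.28 = −99928; K_B = 52402 − 3320×(2.47 + 19.7) = −21202.4.
Balance: K_A + 29.6×ρ = K_B, so ρ = (K_B − K_A)/29.6 = 78725.6/29.6 = 2660 kg/m³.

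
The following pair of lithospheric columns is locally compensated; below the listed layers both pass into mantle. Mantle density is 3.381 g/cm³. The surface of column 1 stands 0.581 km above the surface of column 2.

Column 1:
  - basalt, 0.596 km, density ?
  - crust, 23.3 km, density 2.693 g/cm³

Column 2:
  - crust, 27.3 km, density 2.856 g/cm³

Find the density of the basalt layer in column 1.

2.93 g/cm³

Take the compensation level at the base of the deeper column (depth z_c below the surface of column 1) and equate Σ ρ_i t_i down to z_c; mantle fills any gap and the z_c terms cancel.
Column 1: 0.596×ρ + 23.3×2.693 + (z_c − 23.896)×3.381
Column 2: 0.581×0 + 27.3×2.856 + (z_c − 0.581 − 27.3)×3.381
The z_c×3.381 term appears on both sides and cancels. Collect the known terms of each column as K = Σ(ρt)_known − 3.381 × (depth of known layers): K_1 = 62.7469 − 3.381×23.896 = −18.045476; K_2 = 77.9688 − 3.381×(0.581 + 27.3) = −16.296861.
Balance: K_1 + 0.596×ρ = K_2, so ρ = (K_2 − K_1)/0.596 = 1.74862/0.596 = 2.93 g/cm³.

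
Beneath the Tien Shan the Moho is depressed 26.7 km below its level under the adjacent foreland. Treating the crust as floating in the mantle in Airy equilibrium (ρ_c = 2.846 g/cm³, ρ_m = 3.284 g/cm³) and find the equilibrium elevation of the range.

4.11 km

Balancing pressure at the compensation depth: ρ_c h = (ρ_m − ρ_c) r.
h = r (ρ_m − ρ_c) / ρ_c = 26.7 km × (3.284 − 2.846) / 2.846 = 4.11 km.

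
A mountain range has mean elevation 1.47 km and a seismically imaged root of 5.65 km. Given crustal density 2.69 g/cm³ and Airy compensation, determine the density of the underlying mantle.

Airy balance: ρ_c h = (ρ_m − ρ_c) r → ρ_m = ρ_c (1 + h/r).
ρ_m = 2.69 × (1 + 1.47 km/5.65 km) = 3.39 g/cm³.

3.39 g/cm³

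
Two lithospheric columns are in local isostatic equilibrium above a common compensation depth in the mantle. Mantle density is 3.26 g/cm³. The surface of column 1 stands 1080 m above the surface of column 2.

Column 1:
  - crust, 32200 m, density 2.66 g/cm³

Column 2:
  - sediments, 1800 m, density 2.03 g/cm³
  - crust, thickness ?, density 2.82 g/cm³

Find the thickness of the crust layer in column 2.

Take the compensation level at the base of the deeper column (depth z_c below the surface of column 1) and equate Σ ρ_i t_i down to z_c; mantle fills any gap and the z_c terms cancel.
Column 1: 32200×2.66 + (z_c − 32200)×3.26
Column 2: 1080×0 + 1800×2.03 + x×2.82 + (z_c − 1080 − 1800 − x)×3.26
The z_c×3.26 term appears on both sides and cancels. Collect the known terms of each column as K = Σ(ρt)_known − 3.26 × (depth of known layers): K_1 = 85652 − 3.26×32200 = −19320; K_2 = 3654 − 3.26×(1080 + 1800) = −5734.8.
Balance: K_1 = K_2 − x×(3.26 − 2.82), so x = (K_2 − K_1)/(3.26 − 2.82) = 13585.2/0.44 = 30900 m.

30900 m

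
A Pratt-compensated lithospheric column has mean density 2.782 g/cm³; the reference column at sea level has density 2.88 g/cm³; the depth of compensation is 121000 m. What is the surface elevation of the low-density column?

4260 m

ρ_ref D = ρ (D + h) → h = D (ρ_ref − ρ)/ρ.
h = 121000 m × (2.88 − 2.782)/2.782 = 4260 m.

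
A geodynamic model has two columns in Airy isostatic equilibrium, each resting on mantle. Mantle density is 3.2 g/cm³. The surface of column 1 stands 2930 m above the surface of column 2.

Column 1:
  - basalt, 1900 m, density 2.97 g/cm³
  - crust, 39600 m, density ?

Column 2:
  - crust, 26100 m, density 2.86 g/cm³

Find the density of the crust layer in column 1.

Take the compensation level at the base of the deeper column (depth z_c below the surface of column 1) and equate Σ ρ_i t_i down to z_c; mantle fills any gap and the z_c terms cancel.
Column 1: 1900×2.97 + 39600×ρ + (z_c − 41500)×3.2
Column 2: 2930×0 + 26100×2.86 + (z_c − 2930 − 26100)×3.2
The z_c×3.2 term appears on both sides and cancels. Collect the known terms of each column as K = Σ(ρt)_known − 3.2 × (depth of known layers): K_1 = 5643 − 3.2×41500 = −127157; K_2 = 74646 − 3.2×(2930 + 26100) = −18250.
Balance: K_1 + 39600×ρ = K_2, so ρ = (K_2 − K_1)/39600 = 108907/39600 = 2.75 g/cm³.

2.75 g/cm³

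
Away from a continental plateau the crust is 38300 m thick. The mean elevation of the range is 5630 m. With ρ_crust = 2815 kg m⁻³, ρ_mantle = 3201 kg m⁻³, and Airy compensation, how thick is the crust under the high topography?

Root depth r = h ρ_c / (ρ_m − ρ_c) = 5630 m × 2815 / 386 = 41060 m.
Total thickness = T + h + r = 38300 m + 5630 m + 41060 m = 85000 m.

85000 m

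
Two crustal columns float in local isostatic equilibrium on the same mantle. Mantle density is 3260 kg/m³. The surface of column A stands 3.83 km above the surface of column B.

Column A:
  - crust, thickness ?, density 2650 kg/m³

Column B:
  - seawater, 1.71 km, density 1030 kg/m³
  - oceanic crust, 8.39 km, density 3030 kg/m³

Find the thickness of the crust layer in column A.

Take the compensation level at the base of the deeper column (depth z_c below the surface of column A) and equate Σ ρ_i t_i down to z_c; mantle fills any gap and the z_c terms cancel.
Column A: x×2650 + (z_c − 0 − x)×3260
Column B: 3.83×0 + 1.71×1030 + 8.39×3030 + (z_c − 3.83 − 10.1)×3260
The z_c×3260 term appears on both sides and cancels. Collect the known terms of each column as K = Σ(ρt)_known − 3260 × (depth of known layers): K_A = 0 − 3260×0 = 0; K_B = 27183 − 3260×(3.83 + 10.1) = −18228.8.
Balance: K_A − x×(3260 − 2650) = K_B, so x = (K_A − K_B)/(3260 − 2650) = 18228.8/610 = 29.9 km.

29.9 km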